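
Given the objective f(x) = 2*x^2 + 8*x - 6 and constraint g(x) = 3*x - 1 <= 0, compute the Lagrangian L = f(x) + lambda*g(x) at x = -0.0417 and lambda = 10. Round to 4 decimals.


Step 1: Evaluate f(x).
f(-0.0417) = 2*(-0.0417)^2 + 8*(-0.0417) - 6 = -6.3301
Step 2: Evaluate g(x).
g(-0.0417) = 3*-0.0417 - 1 = -1.1251
Step 3: Compute Lagrangian.
L = -6.3301 + 10*-1.1251 = -17.5811


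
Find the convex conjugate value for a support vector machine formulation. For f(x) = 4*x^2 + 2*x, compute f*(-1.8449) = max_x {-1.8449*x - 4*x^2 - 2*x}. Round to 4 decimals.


f*(y) = sup_x {y*x - a*x^2 - b*x} = sup_x {(y-b)*x - a*x^2}
FOC: (y - b) - 2a*x = 0 => x* = (y - b)/(2a)
x* = (-1.8449 - 2)/(2*4) = -0.4806
f*(-1.8449) = (y-b)^2/(4a) = (-1.8449 - 2)^2/(4*4)
= 14.7833/16 = 0.924


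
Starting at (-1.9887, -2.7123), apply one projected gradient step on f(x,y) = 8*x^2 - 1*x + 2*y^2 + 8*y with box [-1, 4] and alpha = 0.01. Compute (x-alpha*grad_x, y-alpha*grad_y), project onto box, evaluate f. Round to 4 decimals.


Step 1: Compute gradient at (-1.9887, -2.7123).
grad_x = 2*8*-1.9887 - 1 = -32.8192
grad_y = 2*2*-2.7123 + 8 = -2.8492
Step 2: Gradient step.
x_raw = -1.9887 - 0.01*-32.8192 = -1.6605
y_raw = -2.7123 - 0.01*-2.8492 = -2.6838
Step 3: Project onto [-1, 4].
x_proj = clip(-1.6605) = -1.0
y_proj = clip(-2.6838) = -1.0
Step 4: Evaluate f.
f(-1.0, -1.0) = 3.0


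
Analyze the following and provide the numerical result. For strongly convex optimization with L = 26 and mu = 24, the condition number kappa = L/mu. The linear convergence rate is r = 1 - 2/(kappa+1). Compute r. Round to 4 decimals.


Step 1: Compute the condition number.
kappa = L/mu = 26/24 = 1.0833
Step 2: Compute the convergence rate.
r = 1 - 2/(kappa + 1) = 1 - 2*mu/(L + mu) = (L - mu)/(L + mu) = 2/50 = 0.04


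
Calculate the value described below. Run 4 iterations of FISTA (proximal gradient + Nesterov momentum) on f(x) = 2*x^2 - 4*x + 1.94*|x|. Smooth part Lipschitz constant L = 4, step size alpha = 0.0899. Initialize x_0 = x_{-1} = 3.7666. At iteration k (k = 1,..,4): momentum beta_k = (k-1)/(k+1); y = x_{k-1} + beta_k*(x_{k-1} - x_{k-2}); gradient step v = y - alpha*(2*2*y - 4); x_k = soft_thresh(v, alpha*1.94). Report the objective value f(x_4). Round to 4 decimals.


FISTA on f(x) = 2*x^2 - 4*x + 1.94*|x|
L = 4, alpha = 0.0899
Iteration 1: beta = 0.0, y = 3.7666 + 0.0*(3.7666 - 3.7666) = 3.7666
  grad(y) = 11.0664, v = y - alpha*grad = 2.7717
  prox(v) = soft_thresh(2.7717, 0.1744) = 2.5973
Iteration 2: beta = 0.3333, y = 2.5973 + 0.3333*(2.5973 - 3.7666) = 2.2076
  grad(y) = 4.8303, v = y - alpha*grad = 1.7733
  prox(v) = soft_thresh(1.7733, 0.1744) = 1.5989
Iteration 3: beta = 0.5, y = 1.5989 + 0.5*(1.5989 - 2.5973) = 1.0997
  grad(y) = 0.3989, v = y - alpha*grad = 1.0639
  prox(v) = soft_thresh(1.0639, 0.1744) = 0.8895
Iteration 4: beta = 0.6, y = 0.8895 + 0.6*(0.8895 - 1.5989) = 0.4638
  grad(y) = -2.1449, v = y - alpha*grad = 0.6566
  prox(v) = soft_thresh(0.6566, 0.1744) = 0.4822
f(x_4) = 2*0.4822^2 - 4*0.4822 + 1.94*|0.4822| = -0.5283


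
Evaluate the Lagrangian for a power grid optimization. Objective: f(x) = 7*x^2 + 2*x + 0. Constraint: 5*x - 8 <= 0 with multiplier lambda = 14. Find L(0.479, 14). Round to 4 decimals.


Step 1: Evaluate f(x).
f(0.479) = 7*0.479^2 + 2*0.479 + 0 = 2.5641
Step 2: Evaluate g(x).
g(0.479) = 5*0.479 - 8 = -5.605
Step 3: Compute Lagrangian.
L = 2.5641 + 14*-5.605 = -75.9059


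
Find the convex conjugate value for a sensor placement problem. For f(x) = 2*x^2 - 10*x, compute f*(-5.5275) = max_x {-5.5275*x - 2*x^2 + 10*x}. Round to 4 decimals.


f*(y) = sup_x {y*x - a*x^2 - b*x} = sup_x {(y-b)*x - a*x^2}
FOC: (y - b) - 2a*x = 0 => x* = (y - b)/(2a)
x* = (-5.5275 + 10)/(2*2) = 1.1181
f*(-5.5275) = (y-b)^2/(4a) = (-5.5275 + 10)^2/(4*2)
= 20.0033/8 = 2.5004


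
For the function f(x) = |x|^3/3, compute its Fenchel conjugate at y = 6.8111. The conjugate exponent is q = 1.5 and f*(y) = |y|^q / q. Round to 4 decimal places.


The conjugate exponent q satisfies 1/p + 1/q = 1.
p = 3, so q = 3/(3 - 1) = 1.5
|y|^q = 6.8111^1.5 = 17.7757
f*(6.8111) = 17.7757 / 1.5 = 11.8504


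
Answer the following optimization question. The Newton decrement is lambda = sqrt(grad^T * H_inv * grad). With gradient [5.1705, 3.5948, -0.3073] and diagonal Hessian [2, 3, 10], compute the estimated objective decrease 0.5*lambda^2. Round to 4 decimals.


Step 1: H is diagonal, so H^(-1) * g = [2.5853, 1.1983, -0.0307].
Step 2: g^T H^(-1) g = sum_i g_i^2 / H_ii
  = (5.1705)^2/2 + (3.5948)^2/3 + (-0.3073)^2/10
  = 13.367 + 4.3075 + 0.0094 = 17.684
Step 3: Objective decrease = 0.5 * g^T H^(-1) g = 8.842


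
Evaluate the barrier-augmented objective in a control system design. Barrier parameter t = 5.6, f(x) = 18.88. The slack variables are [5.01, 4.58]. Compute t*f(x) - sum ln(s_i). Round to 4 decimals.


Step 1: Compute log-barrier.
ln values: [1.6114, 1.5217]
phi = -(1.6114 + 1.5217) = -3.1331
Step 2: Compute augmented objective.
t*f(x) = 5.6*18.88 = 105.728
Total = 105.728 - 3.1331 = 102.5949


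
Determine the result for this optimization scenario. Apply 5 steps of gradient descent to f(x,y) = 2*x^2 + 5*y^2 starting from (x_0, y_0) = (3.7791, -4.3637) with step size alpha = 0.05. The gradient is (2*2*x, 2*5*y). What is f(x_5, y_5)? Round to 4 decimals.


Gradient descent on f(x,y) = 2*x^2 + 5*y^2.
Starting point: (3.7791, -4.3637), alpha = 0.05
Step 1: grad_x = 2*2*3.7791 = 15.1164, grad_y = 2*5*-4.3637 = -43.637
  x_1 = 3.7791 - 0.05*15.1164 = 3.0233
  y_1 = -4.3637 - 0.05*-43.637 = -2.1819
Step 2: grad_x = 2*2*3.0233 = 12.0931, grad_y = 2*5*-2.1819 = -21.8185
  x_2 = 3.0233 - 0.05*12.0931 = 2.4186
  y_2 = -2.1819 - 0.05*-21.8185 = -1.0909
Step 3: grad_x = 2*2*2.4186 = 9.6745, grad_y = 2*5*-1.0909 = -10.9093
  x_3 = 2.4186 - 0.05*9.6745 = 1.9349
  y_3 = -1.0909 - 0.05*-10.9093 = -0.5455
Step 4: grad_x = 2*2*1.9349 = 7.7396, grad_y = 2*5*-0.5455 = -5.4546
  x_4 = 1.9349 - 0.05*7.7396 = 1.5479
  y_4 = -0.5455 - 0.05*-5.4546 = -0.2727
Step 5: grad_x = 2*2*1.5479 = 6.1917, grad_y = 2*5*-0.2727 = -2.7273
  x_5 = 1.5479 - 0.05*6.1917 = 1.2383
  y_5 = -0.2727 - 0.05*-2.7273 = -0.1364
f(1.2383, -0.1364) = 2*1.2383^2 + 5*(-0.1364)^2 = 3.1599


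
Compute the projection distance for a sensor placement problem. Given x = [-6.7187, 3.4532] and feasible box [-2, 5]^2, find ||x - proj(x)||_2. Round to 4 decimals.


Project each component onto [-2, 5].
clip(-6.7187) = -2.0, clip(3.4532) = 3.4532
Projection = [-2.0, 3.4532]
Squared diffs: [22.2661, 0.0]
Distance = sqrt(22.2661) = 4.7187


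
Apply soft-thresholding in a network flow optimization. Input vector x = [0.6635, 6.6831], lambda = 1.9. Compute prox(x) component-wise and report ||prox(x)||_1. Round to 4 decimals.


Soft-thresholding with lambda = 1.9:
prox(0.6635) = sign(0.6635)*max(|0.6635| - 1.9, 0) = 0.0
prox(6.6831) = sign(6.6831)*max(|6.6831| - 1.9, 0) = 4.7831
prox(x) = [0.0, 4.7831]
||prox(x)||_1 = 0.0 + 4.7831 = 4.7831


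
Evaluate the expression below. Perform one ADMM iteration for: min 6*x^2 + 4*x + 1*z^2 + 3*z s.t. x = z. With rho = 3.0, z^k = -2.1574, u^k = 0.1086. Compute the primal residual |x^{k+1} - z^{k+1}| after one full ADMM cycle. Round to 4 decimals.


ADMM iteration with rho = 3.0, z^k = -2.1574, u^k = 0.1086
Step 1: x-update.
Minimize 6*x^2 + 4*x + (3.0/2)*(x + 2.1574 + 0.1086)^2
FOC: (2*6 + 3.0)*x = -4 + 3.0*(-2.1574 - 0.1086)
x^{k+1} = -0.7199
Step 2: z-update.
Minimize 1*z^2 + 3*z + (3.0/2)*(-0.7199 - z + 0.1086)^2
FOC: (2*1 + 3.0)*z = -3 + 3.0*(-0.7199 + 0.1086)
z^{k+1} = -0.9668
Step 3: u-update.
u^{k+1} = 0.1086 - 0.7199 + 0.9668 = 0.3555
Step 4: Primal residual = |-0.7199 + 0.9668| = 0.2469


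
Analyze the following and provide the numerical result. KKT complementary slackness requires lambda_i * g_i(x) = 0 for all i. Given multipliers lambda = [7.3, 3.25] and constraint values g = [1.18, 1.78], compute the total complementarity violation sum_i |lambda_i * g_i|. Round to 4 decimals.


KKT complementary slackness check:
lambda_1 * g_1 = 7.3 * 1.18 = 8.614
lambda_2 * g_2 = 3.25 * 1.78 = 5.785
Total violation = 8.614 + 5.785 = 14.399


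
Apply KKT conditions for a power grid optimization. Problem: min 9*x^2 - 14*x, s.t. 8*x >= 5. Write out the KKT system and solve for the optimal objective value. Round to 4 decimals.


Step 1: Try lambda = 0 (constraint inactive).
Stationarity: 2*9*x - 14 = 0
x* = 14/(2*9) = 7/9 = 0.7778 (rounded; the exact value 7/9 is used below)
Check constraint: 8*0.7778 = 6.2224 >= 5 -- satisfied.
Step 2: Compute optimal value.
f(x*) = 9*(7/9)^2 - 14*(7/9) = -5.4444


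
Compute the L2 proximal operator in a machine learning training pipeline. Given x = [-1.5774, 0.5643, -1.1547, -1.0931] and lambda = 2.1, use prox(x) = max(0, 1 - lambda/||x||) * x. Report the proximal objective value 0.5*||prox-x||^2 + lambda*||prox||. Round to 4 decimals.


Step 1: Compute ||x||.
||x|| = 2.3097
Step 2: Compute scaling factor.
scale = max(0, 1 - 2.1/2.3097) = 0.0908
Step 3: prox(x) = [-0.1432, 0.0512, -0.1048, -0.0993]
||prox(x)|| = 0.2097
Step 4: Proximal objective.
0.5*||prox-x||^2 = 2.205
lambda*||prox|| = 0.4404
Total = 2.6454


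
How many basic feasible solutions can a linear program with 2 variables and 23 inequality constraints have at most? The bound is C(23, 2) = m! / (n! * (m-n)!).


Each vertex corresponds to some choice of n active constraints out of m, so the number of vertices is at most C(m, n) = m! / (n!(m-n)!).
m = 23, n = 2
Numerator: 23 * 22
Denominator: 2! = 2
C(23, 2) = 253


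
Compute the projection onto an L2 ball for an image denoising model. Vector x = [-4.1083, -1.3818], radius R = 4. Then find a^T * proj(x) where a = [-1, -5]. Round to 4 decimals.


Step 1: Compute ||x|| (intermediates to 6 decimals).
||x|| = sqrt((-4.1083)^2 + (-1.3818)^2) = 4.334455
Step 2: Project.
Since ||x|| > R, scale = R/||x|| = 4/4.334455 = 0.922838, proj(x) = scale * x
proj(x) = [-3.791295, -1.275178]
Step 3: Dot product.
a^T * proj(x) = -1*(-3.791295) - 5*(-1.275178) = 10.1672


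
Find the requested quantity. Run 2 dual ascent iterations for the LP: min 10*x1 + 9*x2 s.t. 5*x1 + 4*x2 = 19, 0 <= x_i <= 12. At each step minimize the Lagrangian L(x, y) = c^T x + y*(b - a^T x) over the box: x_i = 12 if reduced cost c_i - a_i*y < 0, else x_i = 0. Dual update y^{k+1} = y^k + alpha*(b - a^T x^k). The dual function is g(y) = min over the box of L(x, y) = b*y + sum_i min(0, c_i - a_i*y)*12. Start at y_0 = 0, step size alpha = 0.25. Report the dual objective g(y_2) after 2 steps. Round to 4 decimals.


Dual ascent for LP: min 10*x1 + 9*x2, 5*x1 + 4*x2 = 19, 0 <= x_i <= 12
Step 1: y^k = 0.0, reduced costs: (10.0, 9.0)
  x^k = (0.0, 0.0), subgradient = b - a^T x = 19.0
  y^{k+1} = 0.0 + 0.25*19.0 = 4.75
Step 2: y^k = 4.75, reduced costs: (-13.75, -10.0)
  x^k = (12.0, 12.0), subgradient = b - a^T x = -89.0
  y^{k+1} = 4.75 + 0.25*-89.0 = -17.5
Dual objective at y_2 = -17.5: reduced costs (97.5, 79.0), box minimizer x = (0.0, 0.0)
g(y_2) = b*y + (c1 - a1*y)*x1 + (c2 - a2*y)*x2 = 19*(-17.5) + 97.5*0.0 + 79.0*0.0 = -332.5 + 0.0 + 0.0 = -332.5


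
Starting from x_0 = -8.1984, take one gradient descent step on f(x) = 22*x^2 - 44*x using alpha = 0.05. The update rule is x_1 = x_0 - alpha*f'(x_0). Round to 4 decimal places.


We compute the gradient at x_0 and apply the update.
f'(x) = 44*x - 44
f'(-8.1984) = 44*-8.1984 - 44 = -404.7296
x_1 = -8.1984 - 0.05*-404.7296 = 12.0381


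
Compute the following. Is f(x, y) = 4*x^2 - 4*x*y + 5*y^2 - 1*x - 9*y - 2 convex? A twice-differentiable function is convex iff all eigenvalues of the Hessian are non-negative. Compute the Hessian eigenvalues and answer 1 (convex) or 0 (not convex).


The Hessian of f(x,y) = 4*x^2 - 4*x*y + 5*y^2 - 1*x - 9*y - 2 is:
H = [[8, -4], [-4, 10]]
Trace = 8 + 10 = 18
Determinant = 8*10 - (-4)^2 = 64
Discriminant = (18)^2 - 4*64 = 68.0
Eigenvalues: lambda_1 = 4.8769, lambda_2 = 13.1231
The function is convex.

1


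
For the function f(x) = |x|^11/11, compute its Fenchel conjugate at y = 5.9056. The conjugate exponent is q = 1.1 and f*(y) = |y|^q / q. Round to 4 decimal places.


The conjugate exponent q satisfies 1/p + 1/q = 1.
p = 11, so q = 11/(11 - 1) = 1.1
|y|^q = 5.9056^1.1 = 7.0533
f*(5.9056) = 7.0533 / 1.1 = 6.4121


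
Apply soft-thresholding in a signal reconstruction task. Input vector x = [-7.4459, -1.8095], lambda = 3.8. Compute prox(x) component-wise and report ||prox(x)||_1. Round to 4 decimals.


Soft-thresholding with lambda = 3.8:
prox(-7.4459) = sign(-7.4459)*max(|-7.4459| - 3.8, 0) = -3.6459
prox(-1.8095) = sign(-1.8095)*max(|-1.8095| - 3.8, 0) = 0.0
prox(x) = [-3.6459, 0.0]
||prox(x)||_1 = 3.6459 + 0.0 = 3.6459


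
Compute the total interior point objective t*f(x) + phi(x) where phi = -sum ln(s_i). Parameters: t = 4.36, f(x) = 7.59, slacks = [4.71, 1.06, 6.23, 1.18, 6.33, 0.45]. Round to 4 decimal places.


Step 1: Compute log-barrier.
ln values: [1.5497, 0.0583, 1.8294, 0.1655, 1.8453, -0.7985]
phi = -(1.5497 + 0.0583 + 1.8294 + 0.1655 + 1.8453 - 0.7985) = -4.6496
Step 2: Compute augmented objective.
t*f(x) = 4.36*7.59 = 33.0924
Total = 33.0924 - 4.6496 = 28.4428


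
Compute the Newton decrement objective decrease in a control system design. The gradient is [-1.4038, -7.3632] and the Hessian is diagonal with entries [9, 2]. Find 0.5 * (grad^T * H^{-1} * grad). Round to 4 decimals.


Step 1: H is diagonal, so H^(-1) * g = [-0.156, -3.6816].
Step 2: g^T H^(-1) g = sum_i g_i^2 / H_ii
  = (-1.4038)^2/9 + (-7.3632)^2/2
  = 0.219 + 27.1084 = 27.3273
Step 3: Objective decrease = 0.5 * g^T H^(-1) g = 13.6637


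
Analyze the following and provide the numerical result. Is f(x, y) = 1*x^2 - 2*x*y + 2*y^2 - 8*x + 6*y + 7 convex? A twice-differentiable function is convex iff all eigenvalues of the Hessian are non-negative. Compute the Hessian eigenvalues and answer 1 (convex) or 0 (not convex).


The Hessian of f(x,y) = 1*x^2 - 2*x*y + 2*y^2 - 8*x + 6*y + 7 is:
H = [[2, -2], [-2, 4]]
Trace = 2 + 4 = 6
Determinant = 2*4 - (-2)^2 = 4
Discriminant = (6)^2 - 4*4 = 20.0
Eigenvalues: lambda_1 = 0.7639, lambda_2 = 5.2361
The function is convex.

1


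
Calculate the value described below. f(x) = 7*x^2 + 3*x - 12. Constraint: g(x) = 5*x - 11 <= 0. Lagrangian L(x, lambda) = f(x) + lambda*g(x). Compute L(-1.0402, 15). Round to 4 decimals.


Step 1: Evaluate f(x).
f(-1.0402) = 7*(-1.0402)^2 + 3*(-1.0402) - 12 = -7.5465
Step 2: Evaluate g(x).
g(-1.0402) = 5*-1.0402 - 11 = -16.201
Step 3: Compute Lagrangian.
L = -7.5465 + 15*-16.201 = -250.5615


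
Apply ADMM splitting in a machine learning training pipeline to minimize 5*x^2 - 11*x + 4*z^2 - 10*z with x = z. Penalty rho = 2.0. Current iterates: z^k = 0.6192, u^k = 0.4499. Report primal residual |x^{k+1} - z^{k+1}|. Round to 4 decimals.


ADMM iteration with rho = 2.0, z^k = 0.6192, u^k = 0.4499
Step 1: x-update.
Minimize 5*x^2 - 11*x + (2.0/2)*(x - 0.6192 + 0.4499)^2
FOC: (2*5 + 2.0)*x = 11 + 2.0*(0.6192 - 0.4499)
x^{k+1} = 0.9449
Step 2: z-update.
Minimize 4*z^2 - 10*z + (2.0/2)*(0.9449 - z + 0.4499)^2
FOC: (2*4 + 2.0)*z = 10 + 2.0*(0.9449 + 0.4499)
z^{k+1} = 1.279
Step 3: u-update.
u^{k+1} = 0.4499 + 0.9449 - 1.279 = 0.1158
Step 4: Primal residual = |0.9449 - 1.279| = 0.3341


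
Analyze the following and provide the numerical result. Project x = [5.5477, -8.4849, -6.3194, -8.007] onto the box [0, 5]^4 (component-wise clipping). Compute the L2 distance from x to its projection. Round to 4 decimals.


Project each component onto [0, 5].
clip(5.5477) = 5.0, clip(-8.4849) = 0.0, clip(-6.3194) = 0.0, clip(-8.007) = 0.0
Projection = [5.0, 0.0, 0.0, 0.0]
Squared diffs: [0.3, 71.9935, 39.9348, 64.112]
Distance = sqrt(176.3403) = 13.2793


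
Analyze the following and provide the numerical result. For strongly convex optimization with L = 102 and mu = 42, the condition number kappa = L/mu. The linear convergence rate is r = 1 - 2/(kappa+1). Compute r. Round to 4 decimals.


Step 1: Compute the condition number.
kappa = L/mu = 102/42 = 2.4286
Step 2: Compute the convergence rate.
r = 1 - 2/(kappa + 1) = 1 - 2*mu/(L + mu) = (L - mu)/(L + mu) = 60/144 = 0.4167


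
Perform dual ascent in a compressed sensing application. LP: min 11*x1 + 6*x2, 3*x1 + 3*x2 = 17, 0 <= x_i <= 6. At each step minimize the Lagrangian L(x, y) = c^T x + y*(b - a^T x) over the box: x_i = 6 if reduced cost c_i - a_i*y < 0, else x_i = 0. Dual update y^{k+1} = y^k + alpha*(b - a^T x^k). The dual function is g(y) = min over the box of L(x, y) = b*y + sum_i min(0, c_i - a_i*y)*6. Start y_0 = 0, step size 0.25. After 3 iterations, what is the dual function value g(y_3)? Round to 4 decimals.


Dual ascent for LP: min 11*x1 + 6*x2, 3*x1 + 3*x2 = 17, 0 <= x_i <= 6
Step 1: y^k = 0.0, reduced costs: (11.0, 6.0)
  x^k = (0.0, 0.0), subgradient = b - a^T x = 17.0
  y^{k+1} = 0.0 + 0.25*17.0 = 4.25
Step 2: y^k = 4.25, reduced costs: (-1.75, -6.75)
  x^k = (6.0, 6.0), subgradient = b - a^T x = -19.0
  y^{k+1} = 4.25 + 0.25*-19.0 = -0.5
Step 3: y^k = -0.5, reduced costs: (12.5, 7.5)
  x^k = (0.0, 0.0), subgradient = b - a^T x = 17.0
  y^{k+1} = -0.5 + 0.25*17.0 = 3.75
Dual objective at y_3 = 3.75: reduced costs (-0.25, -5.25), box minimizer x = (6.0, 6.0)
g(y_3) = b*y + (c1 - a1*y)*x1 + (c2 - a2*y)*x2 = 17*3.75 + (-0.25)*6.0 + (-5.25)*6.0 = 63.75 - 1.5 - 31.5 = 30.75


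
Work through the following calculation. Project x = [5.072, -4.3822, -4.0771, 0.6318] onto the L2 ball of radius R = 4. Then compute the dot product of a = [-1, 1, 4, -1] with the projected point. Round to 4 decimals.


Step 1: Compute ||x|| (intermediates to 6 decimals).
||x|| = sqrt(5.072^2 + (-4.3822)^2 + (-4.0771)^2 + 0.6318^2) = 7.870882
Step 2: Project.
Since ||x|| > R, scale = R/||x|| = 4/7.870882 = 0.508202, proj(x) = scale * x
proj(x) = [2.577601, -2.227043, -2.07199, 0.321082]
Step 3: Dot product.
a^T * proj(x) = -1*2.577601 + 1*(-2.227043) + 4*(-2.07199) - 1*0.321082 = -13.4137


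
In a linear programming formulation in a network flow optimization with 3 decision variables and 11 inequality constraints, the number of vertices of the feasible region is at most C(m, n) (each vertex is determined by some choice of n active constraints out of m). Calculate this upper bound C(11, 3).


Each vertex corresponds to some choice of n active constraints out of m, so the number of vertices is at most C(m, n) = m! / (n!(m-n)!).
m = 11, n = 3
Numerator: 11 * 10 * 9
Denominator: 3! = 6
C(11, 3) = 165


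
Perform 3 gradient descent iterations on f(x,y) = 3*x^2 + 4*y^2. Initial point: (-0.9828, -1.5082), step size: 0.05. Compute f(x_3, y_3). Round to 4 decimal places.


Gradient descent on f(x,y) = 3*x^2 + 4*y^2.
Starting point: (-0.9828, -1.5082), alpha = 0.05
Step 1: grad_x = 2*3*-0.9828 = -5.8968, grad_y = 2*4*-1.5082 = -12.0656
  x_1 = -0.9828 - 0.05*-5.8968 = -0.688
  y_1 = -1.5082 - 0.05*-12.0656 = -0.9049
Step 2: grad_x = 2*3*-0.688 = -4.1278, grad_y = 2*4*-0.9049 = -7.2394
  x_2 = -0.688 - 0.05*-4.1278 = -0.4816
  y_2 = -0.9049 - 0.05*-7.2394 = -0.543
Step 3: grad_x = 2*3*-0.4816 = -2.8894, grad_y = 2*4*-0.543 = -4.3436
  x_3 = -0.4816 - 0.05*-2.8894 = -0.3371
  y_3 = -0.543 - 0.05*-4.3436 = -0.3258
f(-0.3371, -0.3258) = 3*(-0.3371)^2 + 4*(-0.3258)^2 = 0.7654


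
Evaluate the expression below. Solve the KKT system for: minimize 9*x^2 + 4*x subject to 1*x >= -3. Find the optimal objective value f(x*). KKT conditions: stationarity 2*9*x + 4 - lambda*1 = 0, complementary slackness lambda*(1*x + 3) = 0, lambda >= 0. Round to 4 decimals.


Step 1: Try lambda = 0 (constraint inactive).
Stationarity: 2*9*x + 4 = 0
x* = -4/(2*9) = -2/9 = -0.2222 (rounded; the exact value -2/9 is used below)
Check constraint: 1*-0.2222 = -0.2222 >= -3 -- satisfied.
Step 2: Compute optimal value.
f(x*) = 9*(-2/9)^2 + 4*(-2/9) = -0.4444


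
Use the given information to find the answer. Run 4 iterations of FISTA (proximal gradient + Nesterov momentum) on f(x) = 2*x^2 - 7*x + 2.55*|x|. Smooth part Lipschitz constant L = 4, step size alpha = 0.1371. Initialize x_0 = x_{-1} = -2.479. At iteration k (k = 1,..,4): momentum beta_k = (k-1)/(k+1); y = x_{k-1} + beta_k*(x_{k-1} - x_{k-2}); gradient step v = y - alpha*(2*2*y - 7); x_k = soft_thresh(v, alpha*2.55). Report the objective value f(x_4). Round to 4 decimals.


FISTA on f(x) = 2*x^2 - 7*x + 2.55*|x|
L = 4, alpha = 0.1371
Iteration 1: beta = 0.0, y = -2.479 + 0.0*(-2.479 + 2.479) = -2.479
  grad(y) = -16.916, v = y - alpha*grad = -0.1598
  prox(v) = soft_thresh(-0.1598, 0.3496) = 0.0
Iteration 2: beta = 0.3333, y = 0.0 + 0.3333*(0.0 + 2.479) = 0.8263
  grad(y) = -3.6947, v = y - alpha*grad = 1.3329
  prox(v) = soft_thresh(1.3329, 0.3496) = 0.9833
Iteration 3: beta = 0.5, y = 0.9833 + 0.5*(0.9833 - 0.0) = 1.4749
  grad(y) = -1.1004, v = y - alpha*grad = 1.6258
  prox(v) = soft_thresh(1.6258, 0.3496) = 1.2762
Iteration 4: beta = 0.6, y = 1.2762 + 0.6*(1.2762 - 0.9833) = 1.4519
  grad(y) = -1.1924, v = y - alpha*grad = 1.6154
  prox(v) = soft_thresh(1.6154, 0.3496) = 1.2658
f(x_4) = 2*1.2658^2 - 7*1.2658 + 2.55*|1.2658| = -2.4283


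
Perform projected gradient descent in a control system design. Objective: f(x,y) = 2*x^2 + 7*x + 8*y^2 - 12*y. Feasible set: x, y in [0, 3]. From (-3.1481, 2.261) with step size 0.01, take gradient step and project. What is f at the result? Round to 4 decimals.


Step 1: Compute gradient at (-3.1481, 2.261).
grad_x = 2*2*-3.1481 + 7 = -5.5924
grad_y = 2*8*2.261 - 12 = 24.176
Step 2: Gradient step.
x_raw = -3.1481 - 0.01*-5.5924 = -3.0922
y_raw = 2.261 - 0.01*24.176 = 2.0192
Step 3: Project onto [0, 3].
x_proj = clip(-3.0922) = 0.0
y_proj = clip(2.0192) = 2.0192
Step 4: Evaluate f.
f(0.0, 2.0192) = 8.3878


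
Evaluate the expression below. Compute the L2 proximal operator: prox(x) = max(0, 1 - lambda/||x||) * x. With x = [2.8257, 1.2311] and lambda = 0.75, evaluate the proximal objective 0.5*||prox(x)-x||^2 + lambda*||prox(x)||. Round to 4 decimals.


Step 1: Compute ||x||.
||x|| = 3.0822
Step 2: Compute scaling factor.
scale = max(0, 1 - 0.75/3.0822) = 0.7567
Step 3: prox(x) = [2.1381, 0.9315]
||prox(x)|| = 2.3322
Step 4: Proximal objective.
0.5*||prox-x||^2 = 0.2813
lambda*||prox|| = 1.7492
Total = 2.0304


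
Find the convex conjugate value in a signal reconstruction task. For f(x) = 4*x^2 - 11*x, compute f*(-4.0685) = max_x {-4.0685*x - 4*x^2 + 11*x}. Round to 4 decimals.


f*(y) = sup_x {y*x - a*x^2 - b*x} = sup_x {(y-b)*x - a*x^2}
FOC: (y - b) - 2a*x = 0 => x* = (y - b)/(2a)
x* = (-4.0685 + 11)/(2*4) = 0.8664
f*(-4.0685) = (y-b)^2/(4a) = (-4.0685 + 11)^2/(4*4)
= 48.0457/16 = 3.0029


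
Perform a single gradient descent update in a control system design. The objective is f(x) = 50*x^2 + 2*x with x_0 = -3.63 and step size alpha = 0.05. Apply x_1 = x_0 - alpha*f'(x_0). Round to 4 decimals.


We compute the gradient at x_0 and apply the update.
f'(x) = 100*x + 2
f'(-3.63) = 100*-3.63 + 2 = -361.0
x_1 = -3.63 - 0.05*-361.0 = 14.42


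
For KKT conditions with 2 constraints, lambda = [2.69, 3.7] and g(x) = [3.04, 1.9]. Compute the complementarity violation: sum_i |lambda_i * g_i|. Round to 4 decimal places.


KKT complementary slackness check:
lambda_1 * g_1 = 2.69 * 3.04 = 8.1776
lambda_2 * g_2 = 3.7 * 1.9 = 7.03
Total violation = 8.1776 + 7.03 = 15.2076


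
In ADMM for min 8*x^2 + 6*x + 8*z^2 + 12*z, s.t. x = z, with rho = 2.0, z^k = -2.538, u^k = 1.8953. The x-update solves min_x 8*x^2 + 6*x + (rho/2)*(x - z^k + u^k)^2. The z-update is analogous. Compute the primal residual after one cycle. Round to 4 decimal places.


ADMM iteration with rho = 2.0, z^k = -2.538, u^k = 1.8953
Step 1: x-update.
Minimize 8*x^2 + 6*x + (2.0/2)*(x + 2.538 + 1.8953)^2
FOC: (2*8 + 2.0)*x = -6 + 2.0*(-2.538 - 1.8953)
x^{k+1} = -0.8259
Step 2: z-update.
Minimize 8*z^2 + 12*z + (2.0/2)*(-0.8259 - z + 1.8953)^2
FOC: (2*8 + 2.0)*z = -12 + 2.0*(-0.8259 + 1.8953)
z^{k+1} = -0.5478
Step 3: u-update.
u^{k+1} = 1.8953 - 0.8259 + 0.5478 = 1.6172
Step 4: Primal residual = |-0.8259 + 0.5478| = 0.2781


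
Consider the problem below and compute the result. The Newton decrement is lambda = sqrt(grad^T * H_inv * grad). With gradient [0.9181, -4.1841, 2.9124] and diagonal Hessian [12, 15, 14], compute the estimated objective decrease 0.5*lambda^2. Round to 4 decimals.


Step 1: H is diagonal, so H^(-1) * g = [0.0765, -0.2789, 0.208].
Step 2: g^T H^(-1) g = sum_i g_i^2 / H_ii
  = (0.9181)^2/12 + (-4.1841)^2/15 + (2.9124)^2/14
  = 0.0702 + 1.1671 + 0.6059 = 1.8432
Step 3: Objective decrease = 0.5 * g^T H^(-1) g = 0.9216


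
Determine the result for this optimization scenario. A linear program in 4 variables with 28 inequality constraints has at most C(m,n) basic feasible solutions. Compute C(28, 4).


Each vertex corresponds to some choice of n active constraints out of m, so the number of vertices is at most C(m, n) = m! / (n!(m-n)!).
m = 28, n = 4
Numerator: 28 * 27 * 26 * 25
Denominator: 4! = 24
C(28, 4) = 20475


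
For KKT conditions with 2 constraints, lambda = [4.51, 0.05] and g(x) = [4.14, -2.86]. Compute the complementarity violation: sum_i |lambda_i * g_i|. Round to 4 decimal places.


KKT complementary slackness check:
lambda_1 * g_1 = 4.51 * 4.14 = 18.6714
lambda_2 * g_2 = 0.05 * -2.86 = -0.143
Total violation = 18.6714 + 0.143 = 18.8144


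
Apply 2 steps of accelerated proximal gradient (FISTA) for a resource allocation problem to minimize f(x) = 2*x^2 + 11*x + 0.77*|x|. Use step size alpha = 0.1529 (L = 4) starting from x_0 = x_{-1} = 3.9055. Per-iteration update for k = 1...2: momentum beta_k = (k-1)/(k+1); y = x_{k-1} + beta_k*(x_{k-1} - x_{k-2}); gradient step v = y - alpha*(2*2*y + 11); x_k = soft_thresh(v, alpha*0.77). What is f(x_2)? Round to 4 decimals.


FISTA on f(x) = 2*x^2 + 11*x + 0.77*|x|
L = 4, alpha = 0.1529
Iteration 1: beta = 0.0, y = 3.9055 + 0.0*(3.9055 - 3.9055) = 3.9055
  grad(y) = 26.622, v = y - alpha*grad = -0.165
  prox(v) = soft_thresh(-0.165, 0.1177) = -0.0473
Iteration 2: beta = 0.3333, y = -0.0473 + 0.3333*(-0.0473 - 3.9055) = -1.3649
  grad(y) = 5.5406, v = y - alpha*grad = -2.212
  prox(v) = soft_thresh(-2.212, 0.1177) = -2.0943
f(x_2) = 2*(-2.0943)^2 + 11*(-2.0943) + 0.77*|-2.0943| = -12.6525


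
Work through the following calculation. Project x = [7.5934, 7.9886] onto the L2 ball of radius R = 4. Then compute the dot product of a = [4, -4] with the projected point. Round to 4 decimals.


Step 1: Compute ||x|| (intermediates to 6 decimals).
||x|| = sqrt(7.5934^2 + 7.9886^2) = 11.021681
Step 2: Project.
Since ||x|| > R, scale = R/||x|| = 4/11.021681 = 0.362921, proj(x) = scale * x
proj(x) = [2.755804, 2.899231]
Step 3: Dot product.
a^T * proj(x) = 4*2.755804 - 4*2.899231 = -0.5737


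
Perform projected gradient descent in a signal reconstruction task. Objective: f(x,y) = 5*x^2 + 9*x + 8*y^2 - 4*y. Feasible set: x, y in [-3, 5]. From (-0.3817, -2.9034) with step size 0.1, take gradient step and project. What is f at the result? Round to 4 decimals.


Step 1: Compute gradient at (-0.3817, -2.9034).
grad_x = 2*5*-0.3817 + 9 = 5.183
grad_y = 2*8*-2.9034 - 4 = -50.4544
Step 2: Gradient step.
x_raw = -0.3817 - 0.1*5.183 = -0.9
y_raw = -2.9034 - 0.1*-50.4544 = 2.142
Step 3: Project onto [-3, 5].
x_proj = clip(-0.9) = -0.9
y_proj = clip(2.142) = 2.142
Step 4: Evaluate f.
f(-0.9, 2.142) = 24.0885


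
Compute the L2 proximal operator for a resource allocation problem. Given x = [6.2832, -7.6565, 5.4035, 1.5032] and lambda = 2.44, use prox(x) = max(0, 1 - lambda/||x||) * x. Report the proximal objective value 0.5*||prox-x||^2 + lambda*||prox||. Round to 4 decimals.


Step 1: Compute ||x||.
||x|| = 11.3824
Step 2: Compute scaling factor.
scale = max(0, 1 - 2.44/11.3824) = 0.7856
Step 3: prox(x) = [4.9363, -6.0152, 4.2452, 1.181]
||prox(x)|| = 8.9424
Step 4: Proximal objective.
0.5*||prox-x||^2 = 2.9768
lambda*||prox|| = 21.8195
Total = 24.7961


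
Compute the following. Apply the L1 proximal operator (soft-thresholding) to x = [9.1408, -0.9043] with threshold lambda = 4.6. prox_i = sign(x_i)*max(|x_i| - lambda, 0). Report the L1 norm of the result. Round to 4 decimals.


Soft-thresholding with lambda = 4.6:
prox(9.1408) = sign(9.1408)*max(|9.1408| - 4.6, 0) = 4.5408
prox(-0.9043) = sign(-0.9043)*max(|-0.9043| - 4.6, 0) = 0.0
prox(x) = [4.5408, 0.0]
||prox(x)||_1 = 4.5408 + 0.0 = 4.5408


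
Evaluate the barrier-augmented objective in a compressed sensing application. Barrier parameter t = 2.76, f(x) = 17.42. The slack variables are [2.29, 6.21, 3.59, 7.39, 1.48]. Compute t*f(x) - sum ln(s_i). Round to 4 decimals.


Step 1: Compute log-barrier.
ln values: [0.8286, 1.8262, 1.2782, 2.0001, 0.392]
phi = -(0.8286 + 1.8262 + 1.2782 + 2.0001 + 0.392) = -6.325
Step 2: Compute augmented objective.
t*f(x) = 2.76*17.42 = 48.0792
Total = 48.0792 - 6.325 = 41.7542


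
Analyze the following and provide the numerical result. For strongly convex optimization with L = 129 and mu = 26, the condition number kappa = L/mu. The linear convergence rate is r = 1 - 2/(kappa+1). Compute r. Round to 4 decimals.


Step 1: Compute the condition number.
kappa = L/mu = 129/26 = 4.9615
Step 2: Compute the convergence rate.
r = 1 - 2/(kappa + 1) = 1 - 2*mu/(L + mu) = (L - mu)/(L + mu) = 103/155 = 0.6645


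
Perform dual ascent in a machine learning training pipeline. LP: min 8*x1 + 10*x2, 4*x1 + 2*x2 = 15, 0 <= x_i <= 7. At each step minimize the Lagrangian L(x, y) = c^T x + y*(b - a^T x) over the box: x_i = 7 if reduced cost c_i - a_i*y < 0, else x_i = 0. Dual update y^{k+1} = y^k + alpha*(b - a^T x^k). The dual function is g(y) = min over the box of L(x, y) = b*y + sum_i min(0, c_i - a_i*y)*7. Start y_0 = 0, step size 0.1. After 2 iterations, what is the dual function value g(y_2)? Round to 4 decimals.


Dual ascent for LP: min 8*x1 + 10*x2, 4*x1 + 2*x2 = 15, 0 <= x_i <= 7
Step 1: y^k = 0.0, reduced costs: (8.0, 10.0)
  x^k = (0.0, 0.0), subgradient = b - a^T x = 15.0
  y^{k+1} = 0.0 + 0.1*15.0 = 1.5
Step 2: y^k = 1.5, reduced costs: (2.0, 7.0)
  x^k = (0.0, 0.0), subgradient = b - a^T x = 15.0
  y^{k+1} = 1.5 + 0.1*15.0 = 3.0
Dual objective at y_2 = 3.0: reduced costs (-4.0, 4.0), box minimizer x = (7.0, 0.0)
g(y_2) = b*y + (c1 - a1*y)*x1 + (c2 - a2*y)*x2 = 15*3.0 + (-4.0)*7.0 + 4.0*0.0 = 45.0 - 28.0 + 0.0 = 17.0


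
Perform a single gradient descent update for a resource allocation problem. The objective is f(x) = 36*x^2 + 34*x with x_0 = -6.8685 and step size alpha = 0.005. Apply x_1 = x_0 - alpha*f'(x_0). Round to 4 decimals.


We compute the gradient at x_0 and apply the update.
f'(x) = 72*x + 34
f'(-6.8685) = 72*-6.8685 + 34 = -460.532
x_1 = -6.8685 - 0.005*-460.532 = -4.5658


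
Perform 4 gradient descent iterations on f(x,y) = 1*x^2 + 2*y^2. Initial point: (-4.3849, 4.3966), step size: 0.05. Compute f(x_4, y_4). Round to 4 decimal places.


Gradient descent on f(x,y) = 1*x^2 + 2*y^2.
Starting point: (-4.3849, 4.3966), alpha = 0.05
Step 1: grad_x = 2*1*-4.3849 = -8.7698, grad_y = 2*2*4.3966 = 17.5864
  x_1 = -4.3849 - 0.05*-8.7698 = -3.9464
  y_1 = 4.3966 - 0.05*17.5864 = 3.5173
Step 2: grad_x = 2*1*-3.9464 = -7.8928, grad_y = 2*2*3.5173 = 14.0691
  x_2 = -3.9464 - 0.05*-7.8928 = -3.5518
  y_2 = 3.5173 - 0.05*14.0691 = 2.8138
Step 3: grad_x = 2*1*-3.5518 = -7.1035, grad_y = 2*2*2.8138 = 11.2553
  x_3 = -3.5518 - 0.05*-7.1035 = -3.1966
  y_3 = 2.8138 - 0.05*11.2553 = 2.2511
Step 4: grad_x = 2*1*-3.1966 = -6.3932, grad_y = 2*2*2.2511 = 9.0042
  x_4 = -3.1966 - 0.05*-6.3932 = -2.8769
  y_4 = 2.2511 - 0.05*9.0042 = 1.8008
f(-2.8769, 1.8008) = 1*(-2.8769)^2 + 2*1.8008^2 = 14.7628


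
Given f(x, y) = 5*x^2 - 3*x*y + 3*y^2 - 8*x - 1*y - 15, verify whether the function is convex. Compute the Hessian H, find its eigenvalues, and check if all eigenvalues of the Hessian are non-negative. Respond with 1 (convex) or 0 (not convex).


The Hessian of f(x,y) = 5*x^2 - 3*x*y + 3*y^2 - 8*x - 1*y - 15 is:
H = [[10, -3], [-3, 6]]
Trace = 10 + 6 = 16
Determinant = 10*6 - (-3)^2 = 51
Discriminant = (16)^2 - 4*51 = 52.0
Eigenvalues: lambda_1 = 4.3944, lambda_2 = 11.6056
The function is convex.

1


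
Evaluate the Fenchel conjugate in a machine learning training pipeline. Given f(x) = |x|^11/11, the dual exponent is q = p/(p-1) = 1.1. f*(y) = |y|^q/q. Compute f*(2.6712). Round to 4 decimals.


The conjugate exponent q satisfies 1/p + 1/q = 1.
p = 11, so q = 11/(11 - 1) = 1.1
|y|^q = 2.6712^1.1 = 2.947
f*(2.6712) = 2.947 / 1.1 = 2.6791


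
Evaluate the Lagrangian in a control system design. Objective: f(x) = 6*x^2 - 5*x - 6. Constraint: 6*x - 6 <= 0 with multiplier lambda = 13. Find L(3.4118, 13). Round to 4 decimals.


Step 1: Evaluate f(x).
f(3.4118) = 6*3.4118^2 - 5*3.4118 - 6 = 46.7833
Step 2: Evaluate g(x).
g(3.4118) = 6*3.4118 - 6 = 14.4708
Step 3: Compute Lagrangian.
L = 46.7833 + 13*14.4708 = 234.9037


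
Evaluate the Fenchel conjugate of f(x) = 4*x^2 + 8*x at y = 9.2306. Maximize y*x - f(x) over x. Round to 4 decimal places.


f*(y) = sup_x {y*x - a*x^2 - b*x} = sup_x {(y-b)*x - a*x^2}
FOC: (y - b) - 2a*x = 0 => x* = (y - b)/(2a)
x* = (9.2306 - 8)/(2*4) = 0.1538
f*(9.2306) = (y-b)^2/(4a) = (9.2306 - 8)^2/(4*4)
= 1.5144/16 = 0.0946


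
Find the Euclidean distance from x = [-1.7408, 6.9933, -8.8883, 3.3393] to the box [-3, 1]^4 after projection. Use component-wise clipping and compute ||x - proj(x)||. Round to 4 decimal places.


Project each component onto [-3, 1].
clip(-1.7408) = -1.7408, clip(6.9933) = 1.0, clip(-8.8883) = -3.0, clip(3.3393) = 1.0
Projection = [-1.7408, 1.0, -3.0, 1.0]
Squared diffs: [0.0, 35.9196, 34.6721, 5.4723]
Distance = sqrt(76.064) = 8.7215


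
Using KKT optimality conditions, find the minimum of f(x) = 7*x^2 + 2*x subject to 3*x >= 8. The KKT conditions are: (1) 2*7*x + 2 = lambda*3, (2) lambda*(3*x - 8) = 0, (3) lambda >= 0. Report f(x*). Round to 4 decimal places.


Step 1: Try lambda = 0 (constraint inactive).
x_unc = -2/(2*7) = -0.1429
Check: 3*-0.1429 = -0.4287 < 8 -- violated!
Step 2: Constraint must be active: 3*x = 8
x* = 8/3 = 2.6667 (rounded; the exact value 8/3 is used below)
lambda = (2*7*(8/3) + 2)/3 = 13.1111
Step 3: Compute optimal value.
f(x*) = 7*(8/3)^2 + 2*(8/3) = 55.1111


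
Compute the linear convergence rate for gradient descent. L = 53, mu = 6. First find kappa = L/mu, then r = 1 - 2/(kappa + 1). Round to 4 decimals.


Step 1: Compute the condition number.
kappa = L/mu = 53/6 = 8.8333
Step 2: Compute the convergence rate.
r = 1 - 2/(kappa + 1) = 1 - 2*mu/(L + mu) = (L - mu)/(L + mu) = 47/59 = 0.7966


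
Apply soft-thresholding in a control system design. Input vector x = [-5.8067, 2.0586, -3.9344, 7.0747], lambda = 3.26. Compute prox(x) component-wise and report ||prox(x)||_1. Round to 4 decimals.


Soft-thresholding with lambda = 3.26:
prox(-5.8067) = sign(-5.8067)*max(|-5.8067| - 3.26, 0) = -2.5467
prox(2.0586) = sign(2.0586)*max(|2.0586| - 3.26, 0) = 0.0
prox(-3.9344) = sign(-3.9344)*max(|-3.9344| - 3.26, 0) = -0.6744
prox(7.0747) = sign(7.0747)*max(|7.0747| - 3.26, 0) = 3.8147
prox(x) = [-2.5467, 0.0, -0.6744, 3.8147]
||prox(x)||_1 = 2.5467 + 0.0 + 0.6744 + 3.8147 = 7.0358


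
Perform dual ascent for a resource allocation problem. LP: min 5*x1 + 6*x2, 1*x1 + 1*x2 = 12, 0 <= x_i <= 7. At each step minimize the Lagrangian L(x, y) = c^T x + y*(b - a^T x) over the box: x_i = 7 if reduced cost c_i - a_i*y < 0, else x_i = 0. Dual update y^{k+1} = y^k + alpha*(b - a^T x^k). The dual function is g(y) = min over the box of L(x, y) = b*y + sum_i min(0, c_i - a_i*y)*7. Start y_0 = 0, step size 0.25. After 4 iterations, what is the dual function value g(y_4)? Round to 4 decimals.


Dual ascent for LP: min 5*x1 + 6*x2, 1*x1 + 1*x2 = 12, 0 <= x_i <= 7
Step 1: y^k = 0.0, reduced costs: (5.0, 6.0)
  x^k = (0.0, 0.0), subgradient = b - a^T x = 12.0
  y^{k+1} = 0.0 + 0.25*12.0 = 3.0
Step 2: y^k = 3.0, reduced costs: (2.0, 3.0)
  x^k = (0.0, 0.0), subgradient = b - a^T x = 12.0
  y^{k+1} = 3.0 + 0.25*12.0 = 6.0
Step 3: y^k = 6.0, reduced costs: (-1.0, 0.0)
  x^k = (7.0, 0.0), subgradient = b - a^T x = 5.0
  y^{k+1} = 6.0 + 0.25*5.0 = 7.25
Step 4: y^k = 7.25, reduced costs: (-2.25, -1.25)
  x^k = (7.0, 7.0), subgradient = b - a^T x = -2.0
  y^{k+1} = 7.25 + 0.25*-2.0 = 6.75
Dual objective at y_4 = 6.75: reduced costs (-1.75, -0.75), box minimizer x = (7.0, 7.0)
g(y_4) = b*y + (c1 - a1*y)*x1 + (c2 - a2*y)*x2 = 12*6.75 + (-1.75)*7.0 + (-0.75)*7.0 = 81.0 - 12.25 - 5.25 = 63.5


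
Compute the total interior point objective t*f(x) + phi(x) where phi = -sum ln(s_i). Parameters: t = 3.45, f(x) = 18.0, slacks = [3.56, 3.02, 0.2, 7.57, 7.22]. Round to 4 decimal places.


Step 1: Compute log-barrier.
ln values: [1.2698, 1.1053, -1.6094, 2.0242, 1.9769]
phi = -(1.2698 + 1.1053 - 1.6094 + 2.0242 + 1.9769) = -4.7666
Step 2: Compute augmented objective.
t*f(x) = 3.45*18.0 = 62.1
Total = 62.1 - 4.7666 = 57.3334


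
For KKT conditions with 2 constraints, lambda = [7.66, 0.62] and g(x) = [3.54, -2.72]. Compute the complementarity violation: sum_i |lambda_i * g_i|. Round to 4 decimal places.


KKT complementary slackness check:
lambda_1 * g_1 = 7.66 * 3.54 = 27.1164
lambda_2 * g_2 = 0.62 * -2.72 = -1.6864
Total violation = 27.1164 + 1.6864 = 28.8028


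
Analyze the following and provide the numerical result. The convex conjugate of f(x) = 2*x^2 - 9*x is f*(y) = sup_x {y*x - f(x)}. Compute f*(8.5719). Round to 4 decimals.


f*(y) = sup_x {y*x - a*x^2 - b*x} = sup_x {(y-b)*x - a*x^2}
FOC: (y - b) - 2a*x = 0 => x* = (y - b)/(2a)
x* = (8.5719 + 9)/(2*2) = 4.393
f*(8.5719) = (y-b)^2/(4a) = (8.5719 + 9)^2/(4*2)
= 308.7717/8 = 38.5965


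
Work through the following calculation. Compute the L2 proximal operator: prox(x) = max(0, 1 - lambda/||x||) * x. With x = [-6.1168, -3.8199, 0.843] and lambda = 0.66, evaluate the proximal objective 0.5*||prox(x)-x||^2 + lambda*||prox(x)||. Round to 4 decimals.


Step 1: Compute ||x||.
||x|| = 7.2607
Step 2: Compute scaling factor.
scale = max(0, 1 - 0.66/7.2607) = 0.9091
Step 3: prox(x) = [-5.5608, -3.4727, 0.7664]
||prox(x)|| = 6.6007
Step 4: Proximal objective.
0.5*||prox-x||^2 = 0.2178
lambda*||prox|| = 4.3565
Total = 4.5743


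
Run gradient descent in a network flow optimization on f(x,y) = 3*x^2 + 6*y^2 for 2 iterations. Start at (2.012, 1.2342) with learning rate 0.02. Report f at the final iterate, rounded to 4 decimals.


Gradient descent on f(x,y) = 3*x^2 + 6*y^2.
Starting point: (2.012, 1.2342), alpha = 0.02
Step 1: grad_x = 2*3*2.012 = 12.072, grad_y = 2*6*1.2342 = 14.8104
  x_1 = 2.012 - 0.02*12.072 = 1.7706
  y_1 = 1.2342 - 0.02*14.8104 = 0.938
Step 2: grad_x = 2*3*1.7706 = 10.6234, grad_y = 2*6*0.938 = 11.2559
  x_2 = 1.7706 - 0.02*10.6234 = 1.5581
  y_2 = 0.938 - 0.02*11.2559 = 0.7129
f(1.5581, 0.7129) = 3*1.5581^2 + 6*0.7129^2 = 10.3321


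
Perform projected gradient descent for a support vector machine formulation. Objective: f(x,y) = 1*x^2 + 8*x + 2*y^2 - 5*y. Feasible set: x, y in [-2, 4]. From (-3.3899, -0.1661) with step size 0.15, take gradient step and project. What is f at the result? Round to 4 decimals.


Step 1: Compute gradient at (-3.3899, -0.1661).
grad_x = 2*1*-3.3899 + 8 = 1.2202
grad_y = 2*2*-0.1661 - 5 = -5.6644
Step 2: Gradient step.
x_raw = -3.3899 - 0.15*1.2202 = -3.5729
y_raw = -0.1661 - 0.15*-5.6644 = 0.6836
Step 3: Project onto [-2, 4].
x_proj = clip(-3.5729) = -2.0
y_proj = clip(0.6836) = 0.6836
Step 4: Evaluate f.
f(-2.0, 0.6836) = -14.4833


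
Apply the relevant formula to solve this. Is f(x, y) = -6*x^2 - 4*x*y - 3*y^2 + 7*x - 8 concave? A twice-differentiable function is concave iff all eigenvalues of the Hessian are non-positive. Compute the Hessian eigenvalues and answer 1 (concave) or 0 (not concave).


The Hessian of f(x,y) = -6*x^2 - 4*x*y - 3*y^2 + 7*x - 8 is:
H = [[-12, -4], [-4, -6]]
Trace = -12 - 6 = -18
Determinant = -12*-6 - (-4)^2 = 56
Discriminant = (-18)^2 - 4*56 = 100.0
Eigenvalues: lambda_1 = -14.0, lambda_2 = -4.0
The function is concave.

1


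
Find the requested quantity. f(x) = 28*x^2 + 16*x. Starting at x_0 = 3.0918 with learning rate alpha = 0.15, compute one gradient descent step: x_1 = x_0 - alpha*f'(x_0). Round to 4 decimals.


We compute the gradient at x_0 and apply the update.
f'(x) = 56*x + 16
f'(3.0918) = 56*3.0918 + 16 = 189.1408
x_1 = 3.0918 - 0.15*189.1408 = -25.2793
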